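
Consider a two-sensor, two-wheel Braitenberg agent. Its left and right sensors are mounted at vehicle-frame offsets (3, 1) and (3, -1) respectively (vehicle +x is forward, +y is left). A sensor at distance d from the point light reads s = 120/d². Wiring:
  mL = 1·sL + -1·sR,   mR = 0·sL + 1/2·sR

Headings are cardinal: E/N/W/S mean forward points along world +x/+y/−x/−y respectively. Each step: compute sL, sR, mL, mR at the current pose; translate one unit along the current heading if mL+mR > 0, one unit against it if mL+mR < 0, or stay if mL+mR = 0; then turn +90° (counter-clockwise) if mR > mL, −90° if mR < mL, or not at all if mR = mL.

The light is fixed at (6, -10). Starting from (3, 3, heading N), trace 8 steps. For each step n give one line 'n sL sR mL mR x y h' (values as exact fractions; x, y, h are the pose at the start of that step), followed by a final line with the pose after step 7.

n=0: pose=(3,3,N); sL=15/34, sR=6/13; mL=-9/442, mR=3/13; mL+mR=93/442 → advance +1; mR−mL=111/442 → turn +1·90°
n=1: pose=(3,4,W); sL=24/41, sR=40/87; mL=448/3567, mR=20/87; mL+mR=1268/3567 → advance +1; mR−mL=124/1189 → turn +1·90°
n=2: pose=(2,4,S); sL=12/13, sR=60/73; mL=96/949, mR=30/73; mL+mR=486/949 → advance +1; mR−mL=294/949 → turn +1·90°
n=3: pose=(2,3,E); sL=120/197, sR=24/29; mL=-1248/5713, mR=12/29; mL+mR=1116/5713 → advance +1; mR−mL=3612/5713 → turn +1·90°
n=4: pose=(3,3,N); sL=15/34, sR=6/13; mL=-9/442, mR=3/13; mL+mR=93/442 → advance +1; mR−mL=111/442 → turn +1·90°
n=5: pose=(3,4,W); sL=24/41, sR=40/87; mL=448/3567, mR=20/87; mL+mR=1268/3567 → advance +1; mR−mL=124/1189 → turn +1·90°
n=6: pose=(2,4,S); sL=12/13, sR=60/73; mL=96/949, mR=30/73; mL+mR=486/949 → advance +1; mR−mL=294/949 → turn +1·90°
n=7: pose=(2,3,E); sL=120/197, sR=24/29; mL=-1248/5713, mR=12/29; mL+mR=1116/5713 → advance +1; mR−mL=3612/5713 → turn +1·90°

0 15/34 6/13 -9/442 3/13 3 3 N
1 24/41 40/87 448/3567 20/87 3 4 W
2 12/13 60/73 96/949 30/73 2 4 S
3 120/197 24/29 -1248/5713 12/29 2 3 E
4 15/34 6/13 -9/442 3/13 3 3 N
5 24/41 40/87 448/3567 20/87 3 4 W
6 12/13 60/73 96/949 30/73 2 4 S
7 120/197 24/29 -1248/5713 12/29 2 3 E
final 3 3 N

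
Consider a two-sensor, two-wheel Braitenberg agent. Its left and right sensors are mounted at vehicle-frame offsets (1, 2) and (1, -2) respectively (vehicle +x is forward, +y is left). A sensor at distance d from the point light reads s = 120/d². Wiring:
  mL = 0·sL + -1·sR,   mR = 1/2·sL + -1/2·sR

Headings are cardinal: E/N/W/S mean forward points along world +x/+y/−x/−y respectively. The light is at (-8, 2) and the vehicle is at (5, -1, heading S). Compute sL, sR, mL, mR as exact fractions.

left sensor world pos  = (7, -2); dL² = 241
right sensor world pos = (3, -2); dR² = 137
sL = 120/241 = 120/241
sR = 120/137 = 120/137
mL = 0·sL + -1·sR = -120/137
mR = 1/2·sL + -1/2·sR = -6240/33017

120/241 120/137 -120/137 -6240/33017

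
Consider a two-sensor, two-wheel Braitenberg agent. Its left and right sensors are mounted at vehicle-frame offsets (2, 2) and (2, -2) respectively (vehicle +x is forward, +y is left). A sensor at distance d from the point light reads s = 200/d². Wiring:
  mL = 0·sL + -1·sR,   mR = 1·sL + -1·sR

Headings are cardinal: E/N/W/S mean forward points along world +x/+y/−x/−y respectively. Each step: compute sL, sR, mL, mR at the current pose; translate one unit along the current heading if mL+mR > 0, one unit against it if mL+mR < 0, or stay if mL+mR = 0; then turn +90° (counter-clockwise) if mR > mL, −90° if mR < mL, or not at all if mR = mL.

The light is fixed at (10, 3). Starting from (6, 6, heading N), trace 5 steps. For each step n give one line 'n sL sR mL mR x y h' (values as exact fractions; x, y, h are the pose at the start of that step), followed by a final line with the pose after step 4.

0 200/61 200/29 -200/29 -6400/1769 6 6 N
1 50/9 50/13 -50/13 200/117 6 5 W
2 200 8 -8 192 7 5 S
3 20 100 -100 -80 7 4 E
4 40/9 200/13 -200/13 -1280/117 6 4 N
final 6 3 W

n=0: pose=(6,6,N); sL=200/61, sR=200/29; mL=-200/29, mR=-6400/1769; mL+mR=-18600/1769 → advance -1; mR−mL=200/61 → turn +1·90°
n=1: pose=(6,5,W); sL=50/9, sR=50/13; mL=-50/13, mR=200/117; mL+mR=-250/117 → advance -1; mR−mL=50/9 → turn +1·90°
n=2: pose=(7,5,S); sL=200, sR=8; mL=-8, mR=192; mL+mR=184 → advance +1; mR−mL=200 → turn +1·90°
n=3: pose=(7,4,E); sL=20, sR=100; mL=-100, mR=-80; mL+mR=-180 → advance -1; mR−mL=20 → turn +1·90°
n=4: pose=(6,4,N); sL=40/9, sR=200/13; mL=-200/13, mR=-1280/117; mL+mR=-3080/117 → advance -1; mR−mL=40/9 → turn +1·90°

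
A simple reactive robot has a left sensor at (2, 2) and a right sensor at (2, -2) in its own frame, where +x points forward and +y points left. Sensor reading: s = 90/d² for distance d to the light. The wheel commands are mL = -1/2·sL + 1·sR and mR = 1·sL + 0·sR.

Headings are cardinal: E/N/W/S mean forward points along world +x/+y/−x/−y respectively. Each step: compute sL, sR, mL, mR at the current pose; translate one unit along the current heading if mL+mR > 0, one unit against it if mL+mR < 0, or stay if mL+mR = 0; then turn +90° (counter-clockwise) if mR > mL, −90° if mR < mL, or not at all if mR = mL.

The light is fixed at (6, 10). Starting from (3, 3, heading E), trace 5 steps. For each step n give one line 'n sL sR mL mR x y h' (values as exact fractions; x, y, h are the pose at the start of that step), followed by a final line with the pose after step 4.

0 45/13 45/41 -675/1066 45/13 3 3 E
1 90/41 18/5 513/205 90/41 4 3 N
2 45/8 45/32 -45/32 45/8 4 4 E
3 18/5 90/17 297/85 18/5 5 4 N
4 45/29 5 245/58 45/29 5 5 W
final 4 5 N

n=0: pose=(3,3,E); sL=45/13, sR=45/41; mL=-675/1066, mR=45/13; mL+mR=3015/1066 → advance +1; mR−mL=4365/1066 → turn +1·90°
n=1: pose=(4,3,N); sL=90/41, sR=18/5; mL=513/205, mR=90/41; mL+mR=963/205 → advance +1; mR−mL=-63/205 → turn -1·90°
n=2: pose=(4,4,E); sL=45/8, sR=45/32; mL=-45/32, mR=45/8; mL+mR=135/32 → advance +1; mR−mL=225/32 → turn +1·90°
n=3: pose=(5,4,N); sL=18/5, sR=90/17; mL=297/85, mR=18/5; mL+mR=603/85 → advance +1; mR−mL=9/85 → turn +1·90°
n=4: pose=(5,5,W); sL=45/29, sR=5; mL=245/58, mR=45/29; mL+mR=335/58 → advance +1; mR−mL=-155/58 → turn -1·90°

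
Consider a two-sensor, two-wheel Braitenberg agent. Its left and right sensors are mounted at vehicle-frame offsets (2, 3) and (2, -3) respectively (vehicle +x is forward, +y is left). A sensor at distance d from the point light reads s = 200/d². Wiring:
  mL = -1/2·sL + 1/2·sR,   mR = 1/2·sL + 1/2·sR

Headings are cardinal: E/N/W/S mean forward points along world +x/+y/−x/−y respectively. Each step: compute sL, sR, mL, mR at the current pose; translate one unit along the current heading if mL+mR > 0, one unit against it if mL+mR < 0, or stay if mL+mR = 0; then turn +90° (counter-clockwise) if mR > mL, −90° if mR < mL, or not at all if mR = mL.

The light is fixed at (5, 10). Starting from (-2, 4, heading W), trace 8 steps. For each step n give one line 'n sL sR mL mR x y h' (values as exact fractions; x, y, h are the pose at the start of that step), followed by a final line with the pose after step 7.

n=0: pose=(-2,4,W); sL=100/81, sR=20/9; mL=40/81, mR=140/81; mL+mR=20/9 → advance +1; mR−mL=100/81 → turn +1·90°
n=1: pose=(-3,4,S); sL=200/89, sR=40/37; mL=-1920/3293, mR=5480/3293; mL+mR=40/37 → advance +1; mR−mL=200/89 → turn +1·90°
n=2: pose=(-3,3,E); sL=50/13, sR=25/17; mL=-525/442, mR=1175/442; mL+mR=25/17 → advance +1; mR−mL=50/13 → turn +1·90°
n=3: pose=(-2,3,N); sL=8/5, sR=200/41; mL=336/205, mR=664/205; mL+mR=200/41 → advance +1; mR−mL=8/5 → turn +1·90°
n=4: pose=(-2,4,W); sL=100/81, sR=20/9; mL=40/81, mR=140/81; mL+mR=20/9 → advance +1; mR−mL=100/81 → turn +1·90°
n=5: pose=(-3,4,S); sL=200/89, sR=40/37; mL=-1920/3293, mR=5480/3293; mL+mR=40/37 → advance +1; mR−mL=200/89 → turn +1·90°
n=6: pose=(-3,3,E); sL=50/13, sR=25/17; mL=-525/442, mR=1175/442; mL+mR=25/17 → advance +1; mR−mL=50/13 → turn +1·90°
n=7: pose=(-2,3,N); sL=8/5, sR=200/41; mL=336/205, mR=664/205; mL+mR=200/41 → advance +1; mR−mL=8/5 → turn +1·90°

0 100/81 20/9 40/81 140/81 -2 4 W
1 200/89 40/37 -1920/3293 5480/3293 -3 4 S
2 50/13 25/17 -525/442 1175/442 -3 3 E
3 8/5 200/41 336/205 664/205 -2 3 N
4 100/81 20/9 40/81 140/81 -2 4 W
5 200/89 40/37 -1920/3293 5480/3293 -3 4 S
6 50/13 25/17 -525/442 1175/442 -3 3 E
7 8/5 200/41 336/205 664/205 -2 3 N
final -2 4 W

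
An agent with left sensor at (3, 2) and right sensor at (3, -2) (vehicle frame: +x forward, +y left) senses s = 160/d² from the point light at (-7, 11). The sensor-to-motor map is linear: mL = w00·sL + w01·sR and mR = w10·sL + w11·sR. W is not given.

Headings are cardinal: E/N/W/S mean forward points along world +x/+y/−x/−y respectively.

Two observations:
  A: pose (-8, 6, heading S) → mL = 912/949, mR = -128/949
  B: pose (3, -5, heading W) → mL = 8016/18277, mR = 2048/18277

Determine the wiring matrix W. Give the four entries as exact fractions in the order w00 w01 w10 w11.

-1/2 1 -1/2 1/2

obs A: pose=(-8,6,S) → sL=32/13, sR=160/73, mL=912/949, mR=-128/949
obs B: pose=(3,-5,W) → sL=160/373, sR=32/49, mL=8016/18277, mR=2048/18277
sensor matrix S = [[32/13, 160/73], [160/373, 32/49]]; det S = 11575296/17344873
solve [mL_A; mL_B] = S·[w00; w01] and [mR_A; mR_B] = S·[w10; w11]:
  w00 = -1/2, w01 = 1, w10 = -1/2, w11 = 1/2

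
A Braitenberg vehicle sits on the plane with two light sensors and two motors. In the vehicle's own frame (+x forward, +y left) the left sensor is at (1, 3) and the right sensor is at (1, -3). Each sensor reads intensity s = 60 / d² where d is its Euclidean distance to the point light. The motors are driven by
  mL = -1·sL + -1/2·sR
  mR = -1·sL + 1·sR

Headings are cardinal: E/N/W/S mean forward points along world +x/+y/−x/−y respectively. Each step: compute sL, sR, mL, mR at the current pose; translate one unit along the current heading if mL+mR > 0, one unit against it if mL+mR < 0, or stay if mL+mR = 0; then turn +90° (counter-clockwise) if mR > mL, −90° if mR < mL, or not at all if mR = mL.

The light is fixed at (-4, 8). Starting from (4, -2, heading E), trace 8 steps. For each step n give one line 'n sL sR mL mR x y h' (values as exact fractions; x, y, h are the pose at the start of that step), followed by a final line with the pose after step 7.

0 6/13 6/25 -189/325 -72/325 4 -2 E
1 60/97 60/181 -13770/17557 -5040/17557 3 -2 N
2 15/58 3/5 -81/145 99/290 3 -3 W
3 12/53 60/169 -3618/8957 1152/8957 4 -3 S
4 6/13 6/25 -189/325 -72/325 4 -2 E
5 60/97 60/181 -13770/17557 -5040/17557 3 -2 N
6 15/58 3/5 -81/145 99/290 3 -3 W
7 12/53 60/169 -3618/8957 1152/8957 4 -3 S
final 4 -2 E

n=0: pose=(4,-2,E); sL=6/13, sR=6/25; mL=-189/325, mR=-72/325; mL+mR=-261/325 → advance -1; mR−mL=9/25 → turn +1·90°
n=1: pose=(3,-2,N); sL=60/97, sR=60/181; mL=-13770/17557, mR=-5040/17557; mL+mR=-18810/17557 → advance -1; mR−mL=90/181 → turn +1·90°
n=2: pose=(3,-3,W); sL=15/58, sR=3/5; mL=-81/145, mR=99/290; mL+mR=-63/290 → advance -1; mR−mL=9/10 → turn +1·90°
n=3: pose=(4,-3,S); sL=12/53, sR=60/169; mL=-3618/8957, mR=1152/8957; mL+mR=-2466/8957 → advance -1; mR−mL=90/169 → turn +1·90°
n=4: pose=(4,-2,E); sL=6/13, sR=6/25; mL=-189/325, mR=-72/325; mL+mR=-261/325 → advance -1; mR−mL=9/25 → turn +1·90°
n=5: pose=(3,-2,N); sL=60/97, sR=60/181; mL=-13770/17557, mR=-5040/17557; mL+mR=-18810/17557 → advance -1; mR−mL=90/181 → turn +1·90°
n=6: pose=(3,-3,W); sL=15/58, sR=3/5; mL=-81/145, mR=99/290; mL+mR=-63/290 → advance -1; mR−mL=9/10 → turn +1·90°
n=7: pose=(4,-3,S); sL=12/53, sR=60/169; mL=-3618/8957, mR=1152/8957; mL+mR=-2466/8957 → advance -1; mR−mL=90/169 → turn +1·90°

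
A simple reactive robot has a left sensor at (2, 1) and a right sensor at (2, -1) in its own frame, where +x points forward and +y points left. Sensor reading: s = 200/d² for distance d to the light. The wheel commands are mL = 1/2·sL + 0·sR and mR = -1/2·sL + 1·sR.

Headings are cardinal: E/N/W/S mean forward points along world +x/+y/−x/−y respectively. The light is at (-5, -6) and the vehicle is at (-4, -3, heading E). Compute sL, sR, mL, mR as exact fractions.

8 200/13 4 148/13

left sensor world pos  = (-2, -2); dL² = 25
right sensor world pos = (-2, -4); dR² = 13
sL = 200/25 = 8
sR = 200/13 = 200/13
mL = 1/2·sL + 0·sR = 4
mR = -1/2·sL + 1·sR = 148/13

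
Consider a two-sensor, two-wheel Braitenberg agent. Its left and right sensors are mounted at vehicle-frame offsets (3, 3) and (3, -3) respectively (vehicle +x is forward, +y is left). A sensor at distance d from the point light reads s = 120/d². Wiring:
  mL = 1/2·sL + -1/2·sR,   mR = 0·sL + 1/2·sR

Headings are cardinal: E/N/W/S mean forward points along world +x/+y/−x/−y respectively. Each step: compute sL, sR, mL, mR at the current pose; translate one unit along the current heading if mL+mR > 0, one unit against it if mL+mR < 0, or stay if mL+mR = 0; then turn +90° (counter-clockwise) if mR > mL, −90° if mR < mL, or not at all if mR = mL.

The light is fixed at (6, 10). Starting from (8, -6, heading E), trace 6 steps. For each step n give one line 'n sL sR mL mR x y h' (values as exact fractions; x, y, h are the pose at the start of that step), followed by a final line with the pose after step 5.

n=0: pose=(8,-6,E); sL=60/97, sR=60/193; mL=2880/18721, mR=30/193; mL+mR=30/97 → advance +1; mR−mL=30/18721 → turn +1·90°
n=1: pose=(9,-6,N); sL=120/169, sR=24/41; mL=432/6929, mR=12/41; mL+mR=60/169 → advance +1; mR−mL=1596/6929 → turn +1·90°
n=2: pose=(9,-5,W); sL=10/27, sR=5/6; mL=-25/108, mR=5/12; mL+mR=5/27 → advance +1; mR−mL=35/54 → turn +1·90°
n=3: pose=(8,-5,S); sL=120/349, sR=24/65; mL=-288/22685, mR=12/65; mL+mR=60/349 → advance +1; mR−mL=4476/22685 → turn +1·90°
n=4: pose=(8,-6,E); sL=60/97, sR=60/193; mL=2880/18721, mR=30/193; mL+mR=30/97 → advance +1; mR−mL=30/18721 → turn +1·90°
n=5: pose=(9,-6,N); sL=120/169, sR=24/41; mL=432/6929, mR=12/41; mL+mR=60/169 → advance +1; mR−mL=1596/6929 → turn +1·90°

0 60/97 60/193 2880/18721 30/193 8 -6 E
1 120/169 24/41 432/6929 12/41 9 -6 N
2 10/27 5/6 -25/108 5/12 9 -5 W
3 120/349 24/65 -288/22685 12/65 8 -5 S
4 60/97 60/193 2880/18721 30/193 8 -6 E
5 120/169 24/41 432/6929 12/41 9 -6 N
final 9 -5 W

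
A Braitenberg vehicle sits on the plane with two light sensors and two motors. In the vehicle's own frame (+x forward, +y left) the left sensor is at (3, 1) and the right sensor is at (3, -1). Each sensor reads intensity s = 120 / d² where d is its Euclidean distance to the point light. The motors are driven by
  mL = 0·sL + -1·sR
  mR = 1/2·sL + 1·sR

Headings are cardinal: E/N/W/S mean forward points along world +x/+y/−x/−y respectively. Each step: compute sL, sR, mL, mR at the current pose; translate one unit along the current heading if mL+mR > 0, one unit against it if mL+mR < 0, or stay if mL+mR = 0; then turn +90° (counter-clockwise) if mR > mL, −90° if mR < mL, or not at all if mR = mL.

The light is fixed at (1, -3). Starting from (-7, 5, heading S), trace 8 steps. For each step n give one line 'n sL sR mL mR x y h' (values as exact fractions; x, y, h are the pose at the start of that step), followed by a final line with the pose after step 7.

n=0: pose=(-7,5,S); sL=60/37, sR=60/53; mL=-60/53, mR=3810/1961; mL+mR=30/37 → advance +1; mR−mL=6030/1961 → turn +1·90°
n=1: pose=(-7,4,E); sL=120/89, sR=120/61; mL=-120/61, mR=14340/5429; mL+mR=60/89 → advance +1; mR−mL=25020/5429 → turn +1·90°
n=2: pose=(-6,4,N); sL=30/41, sR=15/17; mL=-15/17, mR=870/697; mL+mR=15/41 → advance +1; mR−mL=1485/697 → turn +1·90°
n=3: pose=(-6,5,W); sL=120/149, sR=120/181; mL=-120/181, mR=28740/26969; mL+mR=60/149 → advance +1; mR−mL=46620/26969 → turn +1·90°
n=4: pose=(-7,5,S); sL=60/37, sR=60/53; mL=-60/53, mR=3810/1961; mL+mR=30/37 → advance +1; mR−mL=6030/1961 → turn +1·90°
n=5: pose=(-7,4,E); sL=120/89, sR=120/61; mL=-120/61, mR=14340/5429; mL+mR=60/89 → advance +1; mR−mL=25020/5429 → turn +1·90°
n=6: pose=(-6,4,N); sL=30/41, sR=15/17; mL=-15/17, mR=870/697; mL+mR=15/41 → advance +1; mR−mL=1485/697 → turn +1·90°
n=7: pose=(-6,5,W); sL=120/149, sR=120/181; mL=-120/181, mR=28740/26969; mL+mR=60/149 → advance +1; mR−mL=46620/26969 → turn +1·90°

0 60/37 60/53 -60/53 3810/1961 -7 5 S
1 120/89 120/61 -120/61 14340/5429 -7 4 E
2 30/41 15/17 -15/17 870/697 -6 4 N
3 120/149 120/181 -120/181 28740/26969 -6 5 W
4 60/37 60/53 -60/53 3810/1961 -7 5 S
5 120/89 120/61 -120/61 14340/5429 -7 4 E
6 30/41 15/17 -15/17 870/697 -6 4 N
7 120/149 120/181 -120/181 28740/26969 -6 5 W
final -7 5 S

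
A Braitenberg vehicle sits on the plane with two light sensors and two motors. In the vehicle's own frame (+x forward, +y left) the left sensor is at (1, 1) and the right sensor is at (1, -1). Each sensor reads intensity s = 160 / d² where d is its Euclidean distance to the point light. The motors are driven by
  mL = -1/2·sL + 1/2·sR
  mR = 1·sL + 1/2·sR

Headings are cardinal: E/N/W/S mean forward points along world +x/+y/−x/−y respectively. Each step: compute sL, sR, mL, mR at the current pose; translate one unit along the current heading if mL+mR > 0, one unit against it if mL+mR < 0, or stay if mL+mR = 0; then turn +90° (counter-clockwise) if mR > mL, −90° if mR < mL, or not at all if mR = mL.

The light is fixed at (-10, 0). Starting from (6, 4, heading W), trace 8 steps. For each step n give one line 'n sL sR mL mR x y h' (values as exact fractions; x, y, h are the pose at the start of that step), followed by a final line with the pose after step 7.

0 80/117 16/25 -64/2925 2936/2925 6 4 W
1 32/53 32/41 192/2173 2160/2173 5 4 S
2 10/17 8/13 3/221 198/221 5 3 E
3 160/241 32/61 -1024/14701 13616/14701 6 3 N
4 80/117 16/25 -64/2925 2936/2925 6 4 W
5 32/53 32/41 192/2173 2160/2173 5 4 S
6 10/17 8/13 3/221 198/221 5 3 E
7 160/241 32/61 -1024/14701 13616/14701 6 3 N
final 6 4 W

n=0: pose=(6,4,W); sL=80/117, sR=16/25; mL=-64/2925, mR=2936/2925; mL+mR=2872/2925 → advance +1; mR−mL=40/39 → turn +1·90°
n=1: pose=(5,4,S); sL=32/53, sR=32/41; mL=192/2173, mR=2160/2173; mL+mR=2352/2173 → advance +1; mR−mL=48/53 → turn +1·90°
n=2: pose=(5,3,E); sL=10/17, sR=8/13; mL=3/221, mR=198/221; mL+mR=201/221 → advance +1; mR−mL=15/17 → turn +1·90°
n=3: pose=(6,3,N); sL=160/241, sR=32/61; mL=-1024/14701, mR=13616/14701; mL+mR=12592/14701 → advance +1; mR−mL=240/241 → turn +1·90°
n=4: pose=(6,4,W); sL=80/117, sR=16/25; mL=-64/2925, mR=2936/2925; mL+mR=2872/2925 → advance +1; mR−mL=40/39 → turn +1·90°
n=5: pose=(5,4,S); sL=32/53, sR=32/41; mL=192/2173, mR=2160/2173; mL+mR=2352/2173 → advance +1; mR−mL=48/53 → turn +1·90°
n=6: pose=(5,3,E); sL=10/17, sR=8/13; mL=3/221, mR=198/221; mL+mR=201/221 → advance +1; mR−mL=15/17 → turn +1·90°
n=7: pose=(6,3,N); sL=160/241, sR=32/61; mL=-1024/14701, mR=13616/14701; mL+mR=12592/14701 → advance +1; mR−mL=240/241 → turn +1·90°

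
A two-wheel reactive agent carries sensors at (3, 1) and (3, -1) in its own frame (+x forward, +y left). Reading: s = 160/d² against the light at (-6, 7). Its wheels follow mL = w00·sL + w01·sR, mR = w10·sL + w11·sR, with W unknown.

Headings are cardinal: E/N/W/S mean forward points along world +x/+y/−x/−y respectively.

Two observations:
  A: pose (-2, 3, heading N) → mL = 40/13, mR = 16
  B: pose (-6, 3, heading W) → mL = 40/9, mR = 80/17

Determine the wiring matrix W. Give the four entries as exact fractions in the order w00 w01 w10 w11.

obs A: pose=(-2,3,N) → sL=16, sR=80/13, mL=40/13, mR=16
obs B: pose=(-6,3,W) → sL=80/17, sR=80/9, mL=40/9, mR=80/17
sensor matrix S = [[16, 80/13], [80/17, 80/9]]; det S = 225280/1989
solve [mL_A; mL_B] = S·[w00; w01] and [mR_A; mR_B] = S·[w10; w11]:
  w00 = 0, w01 = 1/2, w10 = 1, w11 = 0

0 1/2 1 0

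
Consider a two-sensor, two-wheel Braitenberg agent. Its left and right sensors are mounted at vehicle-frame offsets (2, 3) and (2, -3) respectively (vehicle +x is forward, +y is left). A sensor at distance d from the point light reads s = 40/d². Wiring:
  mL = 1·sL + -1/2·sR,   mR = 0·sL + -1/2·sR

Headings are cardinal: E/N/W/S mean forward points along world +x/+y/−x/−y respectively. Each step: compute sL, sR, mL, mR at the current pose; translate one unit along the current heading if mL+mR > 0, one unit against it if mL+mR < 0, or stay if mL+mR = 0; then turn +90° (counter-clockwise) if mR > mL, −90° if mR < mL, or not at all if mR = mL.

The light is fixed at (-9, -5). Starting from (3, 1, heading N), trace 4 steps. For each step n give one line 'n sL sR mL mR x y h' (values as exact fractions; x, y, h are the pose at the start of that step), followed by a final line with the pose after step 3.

0 8/29 40/289 1732/8381 -20/289 3 1 N
1 5/37 10/53 80/1961 -5/53 3 2 E
2 40/221 40/89 -860/19669 -20/89 2 2 S
3 20/53 20/101 1490/5353 -10/101 2 3 W
final 1 3 N

n=0: pose=(3,1,N); sL=8/29, sR=40/289; mL=1732/8381, mR=-20/289; mL+mR=1152/8381 → advance +1; mR−mL=-8/29 → turn -1·90°
n=1: pose=(3,2,E); sL=5/37, sR=10/53; mL=80/1961, mR=-5/53; mL+mR=-105/1961 → advance -1; mR−mL=-5/37 → turn -1·90°
n=2: pose=(2,2,S); sL=40/221, sR=40/89; mL=-860/19669, mR=-20/89; mL+mR=-5280/19669 → advance -1; mR−mL=-40/221 → turn -1·90°
n=3: pose=(2,3,W); sL=20/53, sR=20/101; mL=1490/5353, mR=-10/101; mL+mR=960/5353 → advance +1; mR−mL=-20/53 → turn -1·90°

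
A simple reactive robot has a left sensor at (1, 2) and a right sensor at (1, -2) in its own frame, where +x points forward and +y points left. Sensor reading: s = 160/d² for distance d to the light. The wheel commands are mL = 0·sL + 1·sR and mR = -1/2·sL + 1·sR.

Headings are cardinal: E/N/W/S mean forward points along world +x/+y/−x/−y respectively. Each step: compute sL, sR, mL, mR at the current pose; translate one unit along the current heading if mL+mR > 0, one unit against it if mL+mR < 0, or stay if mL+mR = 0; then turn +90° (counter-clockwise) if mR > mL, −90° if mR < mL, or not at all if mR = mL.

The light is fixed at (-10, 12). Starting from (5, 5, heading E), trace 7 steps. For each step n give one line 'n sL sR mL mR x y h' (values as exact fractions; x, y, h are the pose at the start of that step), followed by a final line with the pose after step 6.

n=0: pose=(5,5,E); sL=160/281, sR=160/337; mL=160/337, mR=18000/94697; mL+mR=62960/94697 → advance +1; mR−mL=-80/281 → turn -1·90°
n=1: pose=(6,5,S); sL=40/97, sR=8/13; mL=8/13, mR=516/1261; mL+mR=1292/1261 → advance +1; mR−mL=-20/97 → turn -1·90°
n=2: pose=(6,4,W); sL=32/65, sR=160/261; mL=160/261, mR=6224/16965; mL+mR=16624/16965 → advance +1; mR−mL=-16/65 → turn -1·90°
n=3: pose=(5,4,N); sL=80/109, sR=80/169; mL=80/169, mR=1960/18421; mL+mR=10680/18421 → advance +1; mR−mL=-40/109 → turn -1·90°
n=4: pose=(5,5,E); sL=160/281, sR=160/337; mL=160/337, mR=18000/94697; mL+mR=62960/94697 → advance +1; mR−mL=-80/281 → turn -1·90°
n=5: pose=(6,5,S); sL=40/97, sR=8/13; mL=8/13, mR=516/1261; mL+mR=1292/1261 → advance +1; mR−mL=-20/97 → turn -1·90°
n=6: pose=(6,4,W); sL=32/65, sR=160/261; mL=160/261, mR=6224/16965; mL+mR=16624/16965 → advance +1; mR−mL=-16/65 → turn -1·90°

0 160/281 160/337 160/337 18000/94697 5 5 E
1 40/97 8/13 8/13 516/1261 6 5 S
2 32/65 160/261 160/261 6224/16965 6 4 W
3 80/109 80/169 80/169 1960/18421 5 4 N
4 160/281 160/337 160/337 18000/94697 5 5 E
5 40/97 8/13 8/13 516/1261 6 5 S
6 32/65 160/261 160/261 6224/16965 6 4 W
final 5 4 N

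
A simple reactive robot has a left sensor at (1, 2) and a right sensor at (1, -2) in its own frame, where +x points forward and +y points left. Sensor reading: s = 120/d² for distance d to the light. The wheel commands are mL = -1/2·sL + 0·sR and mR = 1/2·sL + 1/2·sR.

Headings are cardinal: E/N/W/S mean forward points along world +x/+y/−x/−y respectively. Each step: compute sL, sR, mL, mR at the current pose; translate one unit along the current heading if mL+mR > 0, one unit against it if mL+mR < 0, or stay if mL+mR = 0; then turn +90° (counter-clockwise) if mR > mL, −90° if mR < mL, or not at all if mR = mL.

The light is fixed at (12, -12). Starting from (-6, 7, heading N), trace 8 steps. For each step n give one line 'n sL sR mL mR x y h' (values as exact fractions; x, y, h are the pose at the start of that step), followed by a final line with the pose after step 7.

0 3/20 15/82 -3/40 273/1640 -6 7 N
1 24/137 24/169 -12/137 3672/23153 -6 8 W
2 12/65 60/401 -6/65 4356/26065 -7 8 S
3 8/51 120/613 -4/51 5512/31263 -7 7 E
4 3/20 15/82 -3/40 273/1640 -6 7 N
5 24/137 24/169 -12/137 3672/23153 -6 8 W
6 12/65 60/401 -6/65 4356/26065 -7 8 S
7 8/51 120/613 -4/51 5512/31263 -7 7 E
final -6 7 N

n=0: pose=(-6,7,N); sL=3/20, sR=15/82; mL=-3/40, mR=273/1640; mL+mR=15/164 → advance +1; mR−mL=99/410 → turn +1·90°
n=1: pose=(-6,8,W); sL=24/137, sR=24/169; mL=-12/137, mR=3672/23153; mL+mR=12/169 → advance +1; mR−mL=5700/23153 → turn +1·90°
n=2: pose=(-7,8,S); sL=12/65, sR=60/401; mL=-6/65, mR=4356/26065; mL+mR=30/401 → advance +1; mR−mL=6762/26065 → turn +1·90°
n=3: pose=(-7,7,E); sL=8/51, sR=120/613; mL=-4/51, mR=5512/31263; mL+mR=60/613 → advance +1; mR−mL=7964/31263 → turn +1·90°
n=4: pose=(-6,7,N); sL=3/20, sR=15/82; mL=-3/40, mR=273/1640; mL+mR=15/164 → advance +1; mR−mL=99/410 → turn +1·90°
n=5: pose=(-6,8,W); sL=24/137, sR=24/169; mL=-12/137, mR=3672/23153; mL+mR=12/169 → advance +1; mR−mL=5700/23153 → turn +1·90°
n=6: pose=(-7,8,S); sL=12/65, sR=60/401; mL=-6/65, mR=4356/26065; mL+mR=30/401 → advance +1; mR−mL=6762/26065 → turn +1·90°
n=7: pose=(-7,7,E); sL=8/51, sR=120/613; mL=-4/51, mR=5512/31263; mL+mR=60/613 → advance +1; mR−mL=7964/31263 → turn +1·90°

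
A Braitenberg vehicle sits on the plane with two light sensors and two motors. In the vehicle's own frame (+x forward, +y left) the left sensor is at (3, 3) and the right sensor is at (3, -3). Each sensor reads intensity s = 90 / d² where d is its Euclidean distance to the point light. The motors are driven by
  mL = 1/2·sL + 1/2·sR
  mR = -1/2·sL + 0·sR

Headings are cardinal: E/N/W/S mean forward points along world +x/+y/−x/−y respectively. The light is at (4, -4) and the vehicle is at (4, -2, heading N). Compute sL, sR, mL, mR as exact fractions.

45/17 45/17 45/17 -45/34

left sensor world pos  = (1, 1); dL² = 34
right sensor world pos = (7, 1); dR² = 34
sL = 90/34 = 45/17
sR = 90/34 = 45/17
mL = 1/2·sL + 1/2·sR = 45/17
mR = -1/2·sL + 0·sR = -45/34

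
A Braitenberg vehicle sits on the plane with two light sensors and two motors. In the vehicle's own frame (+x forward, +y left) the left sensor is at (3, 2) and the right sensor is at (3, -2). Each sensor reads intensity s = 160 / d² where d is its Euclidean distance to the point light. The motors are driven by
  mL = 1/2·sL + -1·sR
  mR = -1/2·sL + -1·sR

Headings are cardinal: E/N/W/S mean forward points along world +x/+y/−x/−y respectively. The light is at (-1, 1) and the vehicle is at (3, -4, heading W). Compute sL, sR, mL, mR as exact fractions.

16/5 16 -72/5 -88/5

left sensor world pos  = (0, -6); dL² = 50
right sensor world pos = (0, -2); dR² = 10
sL = 160/50 = 16/5
sR = 160/10 = 16
mL = 1/2·sL + -1·sR = -72/5
mR = -1/2·sL + -1·sR = -88/5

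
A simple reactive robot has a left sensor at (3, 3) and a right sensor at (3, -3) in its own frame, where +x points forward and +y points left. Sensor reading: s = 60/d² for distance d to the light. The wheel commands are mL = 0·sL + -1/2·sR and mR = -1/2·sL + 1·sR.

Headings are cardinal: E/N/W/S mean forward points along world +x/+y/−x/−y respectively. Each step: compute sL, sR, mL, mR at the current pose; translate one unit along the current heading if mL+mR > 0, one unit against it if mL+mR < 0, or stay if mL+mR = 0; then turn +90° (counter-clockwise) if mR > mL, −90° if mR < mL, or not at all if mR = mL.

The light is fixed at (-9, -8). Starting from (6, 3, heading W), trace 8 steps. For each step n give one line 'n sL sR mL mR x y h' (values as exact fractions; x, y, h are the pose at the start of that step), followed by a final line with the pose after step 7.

n=0: pose=(6,3,W); sL=15/52, sR=3/17; mL=-3/34, mR=57/1768; mL+mR=-99/1768 → advance -1; mR−mL=213/1768 → turn +1·90°
n=1: pose=(7,3,S); sL=12/85, sR=60/233; mL=-30/233, mR=3702/19805; mL+mR=1152/19805 → advance +1; mR−mL=6252/19805 → turn +1·90°
n=2: pose=(7,2,E); sL=6/53, sR=6/41; mL=-3/41, mR=195/2173; mL+mR=36/2173 → advance +1; mR−mL=354/2173 → turn +1·90°
n=3: pose=(8,2,N); sL=12/73, sR=60/569; mL=-30/569, mR=966/41537; mL+mR=-1224/41537 → advance -1; mR−mL=3156/41537 → turn +1·90°
n=4: pose=(8,1,W); sL=15/58, sR=3/17; mL=-3/34, mR=93/1972; mL+mR=-81/1972 → advance -1; mR−mL=267/1972 → turn +1·90°
n=5: pose=(9,1,S); sL=20/159, sR=20/87; mL=-10/87, mR=770/4611; mL+mR=80/1537 → advance +1; mR−mL=1300/4611 → turn +1·90°
n=6: pose=(9,0,E); sL=30/281, sR=30/233; mL=-15/233, mR=4935/65473; mL+mR=720/65473 → advance +1; mR−mL=9150/65473 → turn +1·90°
n=7: pose=(10,0,N); sL=60/377, sR=12/121; mL=-6/121, mR=894/45617; mL+mR=-1368/45617 → advance -1; mR−mL=3156/45617 → turn +1·90°

0 15/52 3/17 -3/34 57/1768 6 3 W
1 12/85 60/233 -30/233 3702/19805 7 3 S
2 6/53 6/41 -3/41 195/2173 7 2 E
3 12/73 60/569 -30/569 966/41537 8 2 N
4 15/58 3/17 -3/34 93/1972 8 1 W
5 20/159 20/87 -10/87 770/4611 9 1 S
6 30/281 30/233 -15/233 4935/65473 9 0 E
7 60/377 12/121 -6/121 894/45617 10 0 N
final 10 -1 W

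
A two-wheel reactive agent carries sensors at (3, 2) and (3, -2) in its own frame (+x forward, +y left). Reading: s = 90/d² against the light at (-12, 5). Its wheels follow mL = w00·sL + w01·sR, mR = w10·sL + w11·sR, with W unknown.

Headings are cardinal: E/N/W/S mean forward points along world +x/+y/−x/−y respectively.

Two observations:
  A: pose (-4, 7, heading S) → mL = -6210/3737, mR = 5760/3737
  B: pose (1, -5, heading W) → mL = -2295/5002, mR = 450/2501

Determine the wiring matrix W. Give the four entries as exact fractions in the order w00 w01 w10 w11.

-1/2 -1/2 -1 1

obs A: pose=(-4,7,S) → sL=90/101, sR=90/37, mL=-6210/3737, mR=5760/3737
obs B: pose=(1,-5,W) → sL=45/122, sR=45/82, mL=-2295/5002, mR=450/2501
sensor matrix S = [[90/101, 90/37], [45/122, 45/82]]; det S = -3815100/9346237
solve [mL_A; mL_B] = S·[w00; w01] and [mR_A; mR_B] = S·[w10; w11]:
  w00 = -1/2, w01 = -1/2, w10 = -1, w11 = 1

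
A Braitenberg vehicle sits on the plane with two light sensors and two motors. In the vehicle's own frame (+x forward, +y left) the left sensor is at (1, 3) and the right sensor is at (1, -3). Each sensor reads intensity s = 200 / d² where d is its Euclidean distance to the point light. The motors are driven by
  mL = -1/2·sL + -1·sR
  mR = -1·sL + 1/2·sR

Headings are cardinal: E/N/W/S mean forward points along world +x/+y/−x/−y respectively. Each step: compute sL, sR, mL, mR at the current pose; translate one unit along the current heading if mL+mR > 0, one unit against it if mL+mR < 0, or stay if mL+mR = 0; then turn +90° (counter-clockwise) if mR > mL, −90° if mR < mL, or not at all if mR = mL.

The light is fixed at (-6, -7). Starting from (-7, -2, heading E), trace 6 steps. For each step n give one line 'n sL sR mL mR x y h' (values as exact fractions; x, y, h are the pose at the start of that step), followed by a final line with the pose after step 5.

n=0: pose=(-7,-2,E); sL=25/8, sR=50; mL=-825/16, mR=175/8; mL+mR=-475/16 → advance -1; mR−mL=1175/16 → turn +1·90°
n=1: pose=(-8,-2,N); sL=200/61, sR=200/37; mL=-15900/2257, mR=-1300/2257; mL+mR=-17200/2257 → advance -1; mR−mL=14600/2257 → turn +1·90°
n=2: pose=(-8,-3,W); sL=20, sR=100/29; mL=-390/29, mR=-530/29; mL+mR=-920/29 → advance -1; mR−mL=-140/29 → turn -1·90°
n=3: pose=(-7,-3,N); sL=200/41, sR=200/29; mL=-11100/1189, mR=-1700/1189; mL+mR=-12800/1189 → advance -1; mR−mL=9400/1189 → turn +1·90°
n=4: pose=(-7,-4,W); sL=50, sR=5; mL=-30, mR=-95/2; mL+mR=-155/2 → advance -1; mR−mL=-35/2 → turn -1·90°
n=5: pose=(-6,-4,N); sL=8, sR=8; mL=-12, mR=-4; mL+mR=-16 → advance -1; mR−mL=8 → turn +1·90°

0 25/8 50 -825/16 175/8 -7 -2 E
1 200/61 200/37 -15900/2257 -1300/2257 -8 -2 N
2 20 100/29 -390/29 -530/29 -8 -3 W
3 200/41 200/29 -11100/1189 -1700/1189 -7 -3 N
4 50 5 -30 -95/2 -7 -4 W
5 8 8 -12 -4 -6 -4 N
final -6 -5 W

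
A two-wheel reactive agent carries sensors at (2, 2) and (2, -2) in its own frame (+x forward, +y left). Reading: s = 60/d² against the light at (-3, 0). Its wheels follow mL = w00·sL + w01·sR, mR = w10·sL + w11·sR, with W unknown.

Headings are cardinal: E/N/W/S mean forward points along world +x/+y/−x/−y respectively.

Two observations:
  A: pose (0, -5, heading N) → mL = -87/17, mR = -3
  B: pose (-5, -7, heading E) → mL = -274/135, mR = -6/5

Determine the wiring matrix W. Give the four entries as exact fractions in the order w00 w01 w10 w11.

obs A: pose=(0,-5,N) → sL=6, sR=30/17, mL=-87/17, mR=-3
obs B: pose=(-5,-7,E) → sL=12/5, sR=20/27, mL=-274/135, mR=-6/5
sensor matrix S = [[6, 30/17], [12/5, 20/27]]; det S = 32/153
solve [mL_A; mL_B] = S·[w00; w01] and [mR_A; mR_B] = S·[w10; w11]:
  w00 = -1, w01 = 1/2, w10 = -1/2, w11 = 0

-1 1/2 -1/2 0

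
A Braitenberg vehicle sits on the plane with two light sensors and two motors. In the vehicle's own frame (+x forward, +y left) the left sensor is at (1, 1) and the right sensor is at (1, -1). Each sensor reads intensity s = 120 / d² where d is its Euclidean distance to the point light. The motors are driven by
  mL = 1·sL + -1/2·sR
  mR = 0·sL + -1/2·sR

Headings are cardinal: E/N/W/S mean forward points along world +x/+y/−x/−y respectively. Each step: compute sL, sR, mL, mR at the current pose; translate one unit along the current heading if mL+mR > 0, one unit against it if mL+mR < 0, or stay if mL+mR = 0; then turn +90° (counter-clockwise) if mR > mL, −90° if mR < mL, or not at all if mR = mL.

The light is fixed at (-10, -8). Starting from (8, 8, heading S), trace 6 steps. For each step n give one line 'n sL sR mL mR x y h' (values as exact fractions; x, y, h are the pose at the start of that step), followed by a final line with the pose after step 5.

n=0: pose=(8,8,S); sL=60/293, sR=60/257; mL=6630/75301, mR=-30/257; mL+mR=-2160/75301 → advance -1; mR−mL=-60/293 → turn -1·90°
n=1: pose=(8,9,W); sL=24/109, sR=120/613; mL=8172/66817, mR=-60/613; mL+mR=1632/66817 → advance +1; mR−mL=-24/109 → turn -1·90°
n=2: pose=(7,9,N); sL=6/29, sR=5/27; mL=179/1566, mR=-5/54; mL+mR=17/783 → advance +1; mR−mL=-6/29 → turn -1·90°
n=3: pose=(7,10,E); sL=24/137, sR=120/613; mL=6492/83981, mR=-60/613; mL+mR=-1728/83981 → advance -1; mR−mL=-24/137 → turn -1·90°
n=4: pose=(6,10,S); sL=60/289, sR=60/257; mL=6750/74273, mR=-30/257; mL+mR=-1920/74273 → advance -1; mR−mL=-60/289 → turn -1·90°
n=5: pose=(6,11,W); sL=40/183, sR=24/125; mL=2804/22875, mR=-12/125; mL+mR=608/22875 → advance +1; mR−mL=-40/183 → turn -1·90°

0 60/293 60/257 6630/75301 -30/257 8 8 S
1 24/109 120/613 8172/66817 -60/613 8 9 W
2 6/29 5/27 179/1566 -5/54 7 9 N
3 24/137 120/613 6492/83981 -60/613 7 10 E
4 60/289 60/257 6750/74273 -30/257 6 10 S
5 40/183 24/125 2804/22875 -12/125 6 11 W
final 5 11 N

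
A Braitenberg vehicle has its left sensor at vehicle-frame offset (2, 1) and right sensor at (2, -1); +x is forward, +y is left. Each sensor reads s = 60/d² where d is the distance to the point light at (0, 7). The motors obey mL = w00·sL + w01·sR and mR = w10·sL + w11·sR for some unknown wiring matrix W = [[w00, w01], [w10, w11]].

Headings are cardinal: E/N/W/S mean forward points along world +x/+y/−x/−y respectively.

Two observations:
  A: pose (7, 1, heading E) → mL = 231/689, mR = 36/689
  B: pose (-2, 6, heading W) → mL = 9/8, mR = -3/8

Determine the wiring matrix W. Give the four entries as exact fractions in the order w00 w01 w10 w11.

obs A: pose=(7,1,E) → sL=30/53, sR=6/13, mL=231/689, mR=36/689
obs B: pose=(-2,6,W) → sL=3, sR=15/4, mL=9/8, mR=-3/8
sensor matrix S = [[30/53, 6/13], [3, 15/4]]; det S = 1017/1378
solve [mL_A; mL_B] = S·[w00; w01] and [mR_A; mR_B] = S·[w10; w11]:
  w00 = 1, w01 = -1/2, w10 = 1/2, w11 = -1/2

1 -1/2 1/2 -1/2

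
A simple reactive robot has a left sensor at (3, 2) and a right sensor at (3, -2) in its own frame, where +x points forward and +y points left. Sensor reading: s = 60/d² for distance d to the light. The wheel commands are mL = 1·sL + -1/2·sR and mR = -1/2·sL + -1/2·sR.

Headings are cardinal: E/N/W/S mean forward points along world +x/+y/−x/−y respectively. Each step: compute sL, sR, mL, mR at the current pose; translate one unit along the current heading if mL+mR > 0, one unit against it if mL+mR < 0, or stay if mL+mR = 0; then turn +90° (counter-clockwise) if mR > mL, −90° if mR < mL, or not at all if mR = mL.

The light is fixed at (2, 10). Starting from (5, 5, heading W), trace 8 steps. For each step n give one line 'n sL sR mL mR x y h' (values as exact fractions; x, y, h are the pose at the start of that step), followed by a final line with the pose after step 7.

0 60/49 20/3 -310/147 -580/147 5 5 W
1 15/2 3/2 27/4 -9/2 6 5 N
2 60/53 12/17 702/901 -828/901 6 6 E
3 30/37 6/5 39/185 -186/185 5 6 S
4 12/5 60 -138/5 -156/5 5 7 W
5 15 5/3 85/6 -25/3 6 7 N
6 60/49 12/13 486/637 -684/637 6 8 E
7 6/5 30/13 3/65 -114/65 5 8 S
final 5 9 W

n=0: pose=(5,5,W); sL=60/49, sR=20/3; mL=-310/147, mR=-580/147; mL+mR=-890/147 → advance -1; mR−mL=-90/49 → turn -1·90°
n=1: pose=(6,5,N); sL=15/2, sR=3/2; mL=27/4, mR=-9/2; mL+mR=9/4 → advance +1; mR−mL=-45/4 → turn -1·90°
n=2: pose=(6,6,E); sL=60/53, sR=12/17; mL=702/901, mR=-828/901; mL+mR=-126/901 → advance -1; mR−mL=-90/53 → turn -1·90°
n=3: pose=(5,6,S); sL=30/37, sR=6/5; mL=39/185, mR=-186/185; mL+mR=-147/185 → advance -1; mR−mL=-45/37 → turn -1·90°
n=4: pose=(5,7,W); sL=12/5, sR=60; mL=-138/5, mR=-156/5; mL+mR=-294/5 → advance -1; mR−mL=-18/5 → turn -1·90°
n=5: pose=(6,7,N); sL=15, sR=5/3; mL=85/6, mR=-25/3; mL+mR=35/6 → advance +1; mR−mL=-45/2 → turn -1·90°
n=6: pose=(6,8,E); sL=60/49, sR=12/13; mL=486/637, mR=-684/637; mL+mR=-198/637 → advance -1; mR−mL=-90/49 → turn -1·90°
n=7: pose=(5,8,S); sL=6/5, sR=30/13; mL=3/65, mR=-114/65; mL+mR=-111/65 → advance -1; mR−mL=-9/5 → turn -1·90°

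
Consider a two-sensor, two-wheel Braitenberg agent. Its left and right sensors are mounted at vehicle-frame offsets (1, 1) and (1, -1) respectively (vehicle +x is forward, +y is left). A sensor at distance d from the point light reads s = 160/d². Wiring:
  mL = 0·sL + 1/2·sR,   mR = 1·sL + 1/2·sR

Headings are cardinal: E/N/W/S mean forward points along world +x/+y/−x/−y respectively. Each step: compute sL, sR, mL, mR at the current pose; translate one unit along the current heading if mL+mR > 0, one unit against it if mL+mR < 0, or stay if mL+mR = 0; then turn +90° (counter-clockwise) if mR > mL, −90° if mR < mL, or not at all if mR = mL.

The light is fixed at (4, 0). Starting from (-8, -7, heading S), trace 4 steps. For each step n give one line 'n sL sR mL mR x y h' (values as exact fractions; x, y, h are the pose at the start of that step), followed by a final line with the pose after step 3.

n=0: pose=(-8,-7,S); sL=32/37, sR=160/233; mL=80/233, mR=10416/8621; mL+mR=13376/8621 → advance +1; mR−mL=32/37 → turn +1·90°
n=1: pose=(-8,-8,E); sL=16/17, sR=80/101; mL=40/101, mR=2296/1717; mL+mR=2976/1717 → advance +1; mR−mL=16/17 → turn +1·90°
n=2: pose=(-7,-8,N); sL=160/193, sR=160/149; mL=80/149, mR=39280/28757; mL+mR=54720/28757 → advance +1; mR−mL=160/193 → turn +1·90°
n=3: pose=(-7,-7,W); sL=10/13, sR=8/9; mL=4/9, mR=142/117; mL+mR=194/117 → advance +1; mR−mL=10/13 → turn +1·90°

0 32/37 160/233 80/233 10416/8621 -8 -7 S
1 16/17 80/101 40/101 2296/1717 -8 -8 E
2 160/193 160/149 80/149 39280/28757 -7 -8 N
3 10/13 8/9 4/9 142/117 -7 -7 W
final -8 -7 S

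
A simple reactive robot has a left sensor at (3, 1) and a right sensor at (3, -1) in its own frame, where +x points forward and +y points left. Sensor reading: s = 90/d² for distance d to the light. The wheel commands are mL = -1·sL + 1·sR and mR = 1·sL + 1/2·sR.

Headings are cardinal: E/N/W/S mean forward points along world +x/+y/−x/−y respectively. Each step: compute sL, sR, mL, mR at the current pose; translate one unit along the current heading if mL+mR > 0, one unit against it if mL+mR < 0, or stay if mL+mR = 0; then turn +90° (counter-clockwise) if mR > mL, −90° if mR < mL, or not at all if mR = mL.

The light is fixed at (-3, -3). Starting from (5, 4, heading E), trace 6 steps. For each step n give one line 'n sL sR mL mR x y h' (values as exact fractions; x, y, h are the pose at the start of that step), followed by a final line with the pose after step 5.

n=0: pose=(5,4,E); sL=18/37, sR=90/157; mL=504/5809, mR=4491/5809; mL+mR=135/157 → advance +1; mR−mL=3987/5809 → turn +1·90°
n=1: pose=(6,4,N); sL=45/82, sR=9/20; mL=-81/820, mR=1269/1640; mL+mR=27/40 → advance +1; mR−mL=1431/1640 → turn +1·90°
n=2: pose=(6,5,W); sL=18/17, sR=10/13; mL=-64/221, mR=319/221; mL+mR=15/13 → advance +1; mR−mL=383/221 → turn +1·90°
n=3: pose=(5,5,S); sL=45/53, sR=45/37; mL=720/1961, mR=5715/3922; mL+mR=135/74 → advance +1; mR−mL=4275/3922 → turn +1·90°
n=4: pose=(5,4,E); sL=18/37, sR=90/157; mL=504/5809, mR=4491/5809; mL+mR=135/157 → advance +1; mR−mL=3987/5809 → turn +1·90°
n=5: pose=(6,4,N); sL=45/82, sR=9/20; mL=-81/820, mR=1269/1640; mL+mR=27/40 → advance +1; mR−mL=1431/1640 → turn +1·90°

0 18/37 90/157 504/5809 4491/5809 5 4 E
1 45/82 9/20 -81/820 1269/1640 6 4 N
2 18/17 10/13 -64/221 319/221 6 5 W
3 45/53 45/37 720/1961 5715/3922 5 5 S
4 18/37 90/157 504/5809 4491/5809 5 4 E
5 45/82 9/20 -81/820 1269/1640 6 4 N
final 6 5 W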